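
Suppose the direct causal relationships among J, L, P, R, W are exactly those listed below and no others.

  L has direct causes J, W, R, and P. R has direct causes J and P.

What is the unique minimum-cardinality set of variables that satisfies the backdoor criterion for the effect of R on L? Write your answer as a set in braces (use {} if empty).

{J, P}

Variables eligible for adjustment (non-descendants of R, excluding R and L): {J, P, W}.
Backdoor paths from R to L:
  P1: R <- J -> L
  P2: R <- P -> L
The empty set is not sufficient: P1 (R <- J -> L) has no collider blocking it and no conditioned non-collider, so it is open.
Try {J, P}:
  P1: blocked at fork node J ∈ conditioning set.
  P2: blocked at fork node P ∈ conditioning set.
{J, P} contains no descendant of R and blocks every backdoor path.
Every element of {J, P} is needed (dropping J leaves P1 open; dropping P leaves P2 open), so no proper subset is valid.
Among all size-2 subsets of the eligible variables, only {J, P} blocks every backdoor path, so it is the unique smallest valid adjustment set.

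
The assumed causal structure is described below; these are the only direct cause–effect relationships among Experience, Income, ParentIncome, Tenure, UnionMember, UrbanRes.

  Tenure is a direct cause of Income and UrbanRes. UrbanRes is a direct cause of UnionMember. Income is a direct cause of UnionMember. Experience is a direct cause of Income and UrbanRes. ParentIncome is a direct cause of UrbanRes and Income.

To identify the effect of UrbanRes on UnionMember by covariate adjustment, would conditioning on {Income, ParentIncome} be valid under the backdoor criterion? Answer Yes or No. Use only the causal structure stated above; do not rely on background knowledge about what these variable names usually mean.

Backdoor paths from UrbanRes to UnionMember (paths whose first edge points into UrbanRes):
  P1: UrbanRes <- ParentIncome -> Income -> UnionMember
  P2: UrbanRes <- Experience -> Income -> UnionMember
  P3: UrbanRes <- Tenure -> Income -> UnionMember
Condition 1 (no descendant of UrbanRes in the set): holds — descendants of UrbanRes are {UnionMember}; none are in {Income, ParentIncome}.
Condition 2 (every backdoor path blocked by {Income, ParentIncome}):
  P1: blocked at fork node ParentIncome ∈ conditioning set.
  P2: blocked at chain node Income ∈ conditioning set.
  P3: blocked at chain node Income ∈ conditioning set.
{Income, ParentIncome} satisfies the backdoor criterion.

Yes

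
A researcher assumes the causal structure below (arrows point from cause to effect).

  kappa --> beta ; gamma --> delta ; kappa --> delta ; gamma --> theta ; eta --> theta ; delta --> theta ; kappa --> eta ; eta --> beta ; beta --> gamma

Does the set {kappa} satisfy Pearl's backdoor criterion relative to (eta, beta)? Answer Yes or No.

Backdoor paths from eta to beta (paths whose first edge points into eta):
  P1: eta <- kappa -> beta
  P2: eta <- kappa -> delta <- gamma <- beta
  P3: eta <- kappa -> delta -> theta <- gamma <- beta
Condition 1 (no descendant of eta in the set): holds — descendants of eta are {beta, delta, gamma, theta}; none are in {kappa}.
Condition 2 (every backdoor path blocked by {kappa}):
  P1: blocked at fork node kappa ∈ conditioning set.
  P2: blocked at fork node kappa ∈ conditioning set.
  P3: blocked at fork node kappa ∈ conditioning set.
{kappa} satisfies the backdoor criterion.

Yes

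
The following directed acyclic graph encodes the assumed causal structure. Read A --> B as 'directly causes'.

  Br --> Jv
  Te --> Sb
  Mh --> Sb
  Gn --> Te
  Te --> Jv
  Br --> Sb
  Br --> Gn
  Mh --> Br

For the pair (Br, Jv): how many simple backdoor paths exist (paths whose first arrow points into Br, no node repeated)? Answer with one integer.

A backdoor path from Br to Jv is any simple undirected path whose first edge points into Br (i.e. leaves Br via a parent).
Parents of Br: {Mh}.
Enumerating:
  P1: Br <- Mh -> Sb <- Te -> Jv
That exhausts the simple backdoor paths. Count: 1.

1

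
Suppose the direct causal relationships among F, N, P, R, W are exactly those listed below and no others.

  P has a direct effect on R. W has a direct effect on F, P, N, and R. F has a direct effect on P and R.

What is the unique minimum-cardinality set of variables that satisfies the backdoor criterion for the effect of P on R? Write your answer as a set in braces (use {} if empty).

Variables eligible for adjustment (non-descendants of P, excluding P and R): {F, N, W}.
Backdoor paths from P to R:
  P1: P <- W -> F -> R
  P2: P <- W -> R
  P3: P <- F <- W -> R
  P4: P <- F -> R
The empty set is not sufficient: P1 (P <- W -> F -> R) has no collider blocking it and no conditioned non-collider, so it is open.
Try {F, W}:
  P1: blocked at fork node W ∈ conditioning set.
  P2: blocked at fork node W ∈ conditioning set.
  P3: blocked at chain node F ∈ conditioning set.
  P4: blocked at fork node F ∈ conditioning set.
{F, W} contains no descendant of P and blocks every backdoor path.
Every element of {F, W} is needed (dropping F leaves P4 open; dropping W leaves P2 open), so no proper subset is valid.
Among all size-2 subsets of the eligible variables, only {F, W} blocks every backdoor path, so it is the unique smallest valid adjustment set.

{F, W}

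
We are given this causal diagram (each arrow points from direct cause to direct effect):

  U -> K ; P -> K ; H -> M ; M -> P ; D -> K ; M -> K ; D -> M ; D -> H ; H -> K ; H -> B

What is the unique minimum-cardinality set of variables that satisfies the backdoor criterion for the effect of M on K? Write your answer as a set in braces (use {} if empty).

Variables eligible for adjustment (non-descendants of M, excluding M and K): {B, D, H, U}.
Backdoor paths from M to K:
  P1: M <- D -> H -> K
  P2: M <- D -> K
  P3: M <- H <- D -> K
  P4: M <- H -> K
The empty set is not sufficient: P1 (M <- D -> H -> K) has no collider blocking it and no conditioned non-collider, so it is open.
Try {D, H}:
  P1: blocked at fork node D ∈ conditioning set.
  P2: blocked at fork node D ∈ conditioning set.
  P3: blocked at chain node H ∈ conditioning set.
  P4: blocked at fork node H ∈ conditioning set.
{D, H} contains no descendant of M and blocks every backdoor path.
Every element of {D, H} is needed (dropping D leaves P2 open; dropping H leaves P4 open), so no proper subset is valid.
Among all size-2 subsets of the eligible variables, only {D, H} blocks every backdoor path, so it is the unique smallest valid adjustment set.

{D, H}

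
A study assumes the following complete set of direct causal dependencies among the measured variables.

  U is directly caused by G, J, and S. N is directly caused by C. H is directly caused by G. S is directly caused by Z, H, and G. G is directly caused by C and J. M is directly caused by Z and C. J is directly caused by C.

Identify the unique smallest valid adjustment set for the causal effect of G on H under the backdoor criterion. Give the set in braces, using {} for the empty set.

{}

Variables eligible for adjustment (non-descendants of G, excluding G and H): {C, J, M, N, Z}.
Backdoor paths from G to H:
  P1: G <- C -> J -> U <- S <- H
  P2: G <- C -> M <- Z -> S <- H
  P3: G <- J <- C -> M <- Z -> S <- H
  P4: G <- J -> U <- S <- H
Each backdoor path contains an unconditioned collider, so every path is already blocked with the empty conditioning set:
  P1: blocked at collider U (neither it nor any descendant is in the conditioning set).
  P2: blocked at collider M (neither it nor any descendant is in the conditioning set).
  P3: blocked at collider M (neither it nor any descendant is in the conditioning set).
  P4: blocked at collider U (neither it nor any descendant is in the conditioning set).
The empty set is therefore the unique smallest valid set.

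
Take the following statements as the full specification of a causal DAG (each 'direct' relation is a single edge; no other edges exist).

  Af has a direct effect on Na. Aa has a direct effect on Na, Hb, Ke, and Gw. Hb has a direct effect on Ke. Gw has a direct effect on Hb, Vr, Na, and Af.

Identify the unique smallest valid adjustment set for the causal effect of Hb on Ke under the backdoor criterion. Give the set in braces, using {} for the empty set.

{Aa}

Variables eligible for adjustment (non-descendants of Hb, excluding Hb and Ke): {Aa, Af, Gw, Na, Vr}.
Backdoor paths from Hb to Ke:
  P1: Hb <- Aa -> Ke
  P2: Hb <- Gw <- Aa -> Ke
  P3: Hb <- Gw -> Af -> Na <- Aa -> Ke
  P4: Hb <- Gw -> Na <- Aa -> Ke
The empty set is not sufficient: P1 (Hb <- Aa -> Ke) has no collider blocking it and no conditioned non-collider, so it is open.
Try {Aa}:
  P1: blocked at fork node Aa ∈ conditioning set.
  P2: blocked at fork node Aa ∈ conditioning set.
  P3: blocked at collider Na (neither it nor any descendant is in the conditioning set).
  P4: blocked at collider Na (neither it nor any descendant is in the conditioning set).
{Aa} contains no descendant of Hb and blocks every backdoor path.
No other singleton works — e.g. {Gw} leaves P1 open — so {Aa} is the unique smallest valid adjustment set.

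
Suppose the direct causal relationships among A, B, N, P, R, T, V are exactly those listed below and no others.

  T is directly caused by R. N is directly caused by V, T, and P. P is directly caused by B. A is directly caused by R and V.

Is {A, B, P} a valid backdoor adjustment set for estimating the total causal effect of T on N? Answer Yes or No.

No

Backdoor paths from T to N (paths whose first edge points into T):
  P1: T <- R -> A <- V -> N
Condition 1 (no descendant of T in the set): holds — descendants of T are {N}; none are in {A, B, P}.
Condition 2 (every backdoor path blocked by {A, B, P}):
  P1: open — collider(s) A are conditioned on (or have a conditioned descendant) and no non-collider on the path is in the set.
{A, B, P} does not satisfy the backdoor criterion.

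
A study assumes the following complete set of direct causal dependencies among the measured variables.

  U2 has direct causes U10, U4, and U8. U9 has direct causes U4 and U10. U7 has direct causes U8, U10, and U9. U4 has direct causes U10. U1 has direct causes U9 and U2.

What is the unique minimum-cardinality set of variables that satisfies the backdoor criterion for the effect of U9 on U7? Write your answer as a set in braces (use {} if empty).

Variables eligible for adjustment (non-descendants of U9, excluding U9 and U7): {U10, U2, U4, U8}.
Backdoor paths from U9 to U7:
  P1: U9 <- U10 -> U4 -> U2 <- U8 -> U7
  P2: U9 <- U10 -> U2 <- U8 -> U7
  P3: U9 <- U10 -> U7
  P4: U9 <- U4 <- U10 -> U2 <- U8 -> U7
  P5: U9 <- U4 <- U10 -> U7
  P6: U9 <- U4 -> U2 <- U10 -> U7
  P7: U9 <- U4 -> U2 <- U8 -> U7
The empty set is not sufficient: P3 (U9 <- U10 -> U7) has no collider blocking it and no conditioned non-collider, so it is open.
Try {U10}:
  P1: blocked at fork node U10 ∈ conditioning set.
  P2: blocked at fork node U10 ∈ conditioning set.
  P3: blocked at fork node U10 ∈ conditioning set.
  P4: blocked at fork node U10 ∈ conditioning set.
  P5: blocked at fork node U10 ∈ conditioning set.
  P6: blocked at collider U2 (neither it nor any descendant is in the conditioning set).
  P7: blocked at collider U2 (neither it nor any descendant is in the conditioning set).
{U10} contains no descendant of U9 and blocks every backdoor path.
No other singleton works — e.g. {U4} leaves P3 open — so {U10} is the unique smallest valid adjustment set.

{U10}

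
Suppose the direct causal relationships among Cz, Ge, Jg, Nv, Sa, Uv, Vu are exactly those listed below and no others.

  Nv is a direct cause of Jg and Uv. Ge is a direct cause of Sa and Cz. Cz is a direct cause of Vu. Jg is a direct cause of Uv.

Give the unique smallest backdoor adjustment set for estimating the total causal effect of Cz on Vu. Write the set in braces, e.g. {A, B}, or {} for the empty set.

{}

Variables eligible for adjustment (non-descendants of Cz, excluding Cz and Vu): {Ge, Jg, Nv, Sa, Uv}.
Backdoor paths from Cz to Vu:
  (none)
With no backdoor paths the empty set already satisfies the criterion, and it is trivially minimal.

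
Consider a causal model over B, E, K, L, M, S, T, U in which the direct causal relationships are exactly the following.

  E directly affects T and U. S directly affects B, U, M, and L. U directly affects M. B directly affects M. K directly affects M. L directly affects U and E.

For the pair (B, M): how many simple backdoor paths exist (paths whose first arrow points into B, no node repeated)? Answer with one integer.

A backdoor path from B to M is any simple undirected path whose first edge points into B (i.e. leaves B via a parent).
Parents of B: {S}.
Enumerating:
  P1: B <- S -> L -> E -> U -> M
  P2: B <- S -> L -> U -> M
  P3: B <- S -> U -> M
  P4: B <- S -> M
That exhausts the simple backdoor paths. Count: 4.

4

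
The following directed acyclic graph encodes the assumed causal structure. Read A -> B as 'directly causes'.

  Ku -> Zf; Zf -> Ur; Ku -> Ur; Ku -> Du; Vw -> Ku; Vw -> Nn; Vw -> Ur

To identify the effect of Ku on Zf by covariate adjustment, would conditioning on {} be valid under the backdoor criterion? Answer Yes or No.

Yes

Backdoor paths from Ku to Zf (paths whose first edge points into Ku):
  P1: Ku <- Vw -> Ur <- Zf
Condition 1 (no descendant of Ku in the set): holds — descendants of Ku are {Du, Ur, Zf}; none are in {}.
Condition 2 (every backdoor path blocked by {}):
  P1: blocked at collider Ur (neither it nor any descendant is in the conditioning set).
{} satisfies the backdoor criterion.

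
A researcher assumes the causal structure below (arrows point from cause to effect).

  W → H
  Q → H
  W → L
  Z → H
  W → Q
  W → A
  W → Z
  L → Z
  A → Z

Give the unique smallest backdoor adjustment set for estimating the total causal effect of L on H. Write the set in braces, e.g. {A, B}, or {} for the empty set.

{W}

Variables eligible for adjustment (non-descendants of L, excluding L and H): {A, Q, W}.
Backdoor paths from L to H:
  P1: L <- W -> Q -> H
  P2: L <- W -> A -> Z -> H
  P3: L <- W -> Z -> H
  P4: L <- W -> H
The empty set is not sufficient: P1 (L <- W -> Q -> H) has no collider blocking it and no conditioned non-collider, so it is open.
Try {W}:
  P1: blocked at fork node W ∈ conditioning set.
  P2: blocked at fork node W ∈ conditioning set.
  P3: blocked at fork node W ∈ conditioning set.
  P4: blocked at fork node W ∈ conditioning set.
{W} contains no descendant of L and blocks every backdoor path.
No other singleton works — e.g. {Q} leaves P2 open — so {W} is the unique smallest valid adjustment set.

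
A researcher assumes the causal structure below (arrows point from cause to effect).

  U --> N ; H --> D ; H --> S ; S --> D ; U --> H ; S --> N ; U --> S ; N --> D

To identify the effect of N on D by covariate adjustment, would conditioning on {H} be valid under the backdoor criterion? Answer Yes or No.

Backdoor paths from N to D (paths whose first edge points into N):
  P1: N <- U -> H -> S -> D
  P2: N <- U -> H -> D
  P3: N <- U -> S <- H -> D
  P4: N <- U -> S -> D
  P5: N <- S <- U -> H -> D
  P6: N <- S <- H -> D
  P7: N <- S -> D
Condition 1 (no descendant of N in the set): holds — descendants of N are {D}; none are in {H}.
Condition 2 (every backdoor path blocked by {H}):
  P1: blocked at chain node H ∈ conditioning set.
  P2: blocked at chain node H ∈ conditioning set.
  P3: blocked at collider S (neither it nor any descendant is in the conditioning set).
  P4: open — no interior node is in the conditioning set.
  P5: blocked at chain node H ∈ conditioning set.
  P6: blocked at fork node H ∈ conditioning set.
  P7: open — no interior node is in the conditioning set.
{H} does not satisfy the backdoor criterion.

No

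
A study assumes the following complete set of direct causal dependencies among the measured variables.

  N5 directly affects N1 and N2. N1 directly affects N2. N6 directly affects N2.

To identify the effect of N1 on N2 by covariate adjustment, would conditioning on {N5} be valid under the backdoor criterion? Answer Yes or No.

Yes

Backdoor paths from N1 to N2 (paths whose first edge points into N1):
  P1: N1 <- N5 -> N2
Condition 1 (no descendant of N1 in the set): holds — descendants of N1 are {N2}; none are in {N5}.
Condition 2 (every backdoor path blocked by {N5}):
  P1: blocked at fork node N5 ∈ conditioning set.
{N5} satisfies the backdoor criterion.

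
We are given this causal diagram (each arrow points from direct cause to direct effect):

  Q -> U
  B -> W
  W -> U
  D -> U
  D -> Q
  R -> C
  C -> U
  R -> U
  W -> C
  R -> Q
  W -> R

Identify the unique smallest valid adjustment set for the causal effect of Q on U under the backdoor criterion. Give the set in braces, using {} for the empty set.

Variables eligible for adjustment (non-descendants of Q, excluding Q and U): {B, C, D, R, W}.
Backdoor paths from Q to U:
  P1: Q <- D -> U
  P2: Q <- R <- W -> C -> U
  P3: Q <- R <- W -> U
  P4: Q <- R -> C <- W -> U
  P5: Q <- R -> C -> U
  P6: Q <- R -> U
The empty set is not sufficient: P1 (Q <- D -> U) has no collider blocking it and no conditioned non-collider, so it is open.
Try {D, R}:
  P1: blocked at fork node D ∈ conditioning set.
  P2: blocked at chain node R ∈ conditioning set.
  P3: blocked at chain node R ∈ conditioning set.
  P4: blocked at fork node R ∈ conditioning set.
  P5: blocked at fork node R ∈ conditioning set.
  P6: blocked at fork node R ∈ conditioning set.
{D, R} contains no descendant of Q and blocks every backdoor path.
Every element of {D, R} is needed (dropping D leaves P1 open; dropping R leaves P2 open), so no proper subset is valid.
Among all size-2 subsets of the eligible variables, only {D, R} blocks every backdoor path, so it is the unique smallest valid adjustment set.

{D, R}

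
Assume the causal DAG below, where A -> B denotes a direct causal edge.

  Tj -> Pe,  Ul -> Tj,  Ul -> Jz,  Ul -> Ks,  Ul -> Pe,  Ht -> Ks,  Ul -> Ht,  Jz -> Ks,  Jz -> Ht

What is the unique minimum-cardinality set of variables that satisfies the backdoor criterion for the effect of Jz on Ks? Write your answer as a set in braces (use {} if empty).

Variables eligible for adjustment (non-descendants of Jz, excluding Jz and Ks): {Pe, Tj, Ul}.
Backdoor paths from Jz to Ks:
  P1: Jz <- Ul -> Ht -> Ks
  P2: Jz <- Ul -> Ks
The empty set is not sufficient: P1 (Jz <- Ul -> Ht -> Ks) has no collider blocking it and no conditioned non-collider, so it is open.
Try {Ul}:
  P1: blocked at fork node Ul ∈ conditioning set.
  P2: blocked at fork node Ul ∈ conditioning set.
{Ul} contains no descendant of Jz and blocks every backdoor path.
No other singleton works — e.g. {Tj} leaves P1 open — so {Ul} is the unique smallest valid adjustment set.

{Ul}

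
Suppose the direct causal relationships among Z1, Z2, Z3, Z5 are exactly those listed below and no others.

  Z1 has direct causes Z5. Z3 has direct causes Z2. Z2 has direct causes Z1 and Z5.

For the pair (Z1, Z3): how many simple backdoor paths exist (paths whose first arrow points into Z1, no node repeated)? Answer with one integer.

A backdoor path from Z1 to Z3 is any simple undirected path whose first edge points into Z1 (i.e. leaves Z1 via a parent).
Parents of Z1: {Z5}.
Enumerating:
  P1: Z1 <- Z5 -> Z2 -> Z3
That exhausts the simple backdoor paths. Count: 1.

1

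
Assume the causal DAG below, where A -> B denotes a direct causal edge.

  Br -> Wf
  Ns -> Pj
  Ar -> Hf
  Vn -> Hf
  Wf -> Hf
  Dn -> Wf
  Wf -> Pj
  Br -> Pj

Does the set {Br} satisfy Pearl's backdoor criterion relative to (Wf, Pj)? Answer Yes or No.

Backdoor paths from Wf to Pj (paths whose first edge points into Wf):
  P1: Wf <- Br -> Pj
Condition 1 (no descendant of Wf in the set): holds — descendants of Wf are {Hf, Pj}; none are in {Br}.
Condition 2 (every backdoor path blocked by {Br}):
  P1: blocked at fork node Br ∈ conditioning set.
{Br} satisfies the backdoor criterion.

Yes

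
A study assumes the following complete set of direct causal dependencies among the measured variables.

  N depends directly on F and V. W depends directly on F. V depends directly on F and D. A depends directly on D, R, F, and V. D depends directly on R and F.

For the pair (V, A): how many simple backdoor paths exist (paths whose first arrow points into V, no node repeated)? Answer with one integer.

6

A backdoor path from V to A is any simple undirected path whose first edge points into V (i.e. leaves V via a parent).
Parents of V: {D, F}.
Enumerating:
  P1: V <- F -> D <- R -> A
  P2: V <- F -> D -> A
  P3: V <- F -> A
  P4: V <- D <- R -> A
  P5: V <- D <- F -> A
  P6: V <- D -> A
That exhausts the simple backdoor paths. Count: 6.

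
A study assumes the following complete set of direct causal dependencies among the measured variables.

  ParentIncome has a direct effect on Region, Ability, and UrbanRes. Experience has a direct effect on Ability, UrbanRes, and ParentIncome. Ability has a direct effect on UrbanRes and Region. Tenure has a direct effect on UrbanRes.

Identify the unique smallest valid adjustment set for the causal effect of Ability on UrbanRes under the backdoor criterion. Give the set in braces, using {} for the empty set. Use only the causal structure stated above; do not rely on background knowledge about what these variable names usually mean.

Variables eligible for adjustment (non-descendants of Ability, excluding Ability and UrbanRes): {Experience, ParentIncome, Tenure}.
Backdoor paths from Ability to UrbanRes:
  P1: Ability <- Experience -> ParentIncome -> UrbanRes
  P2: Ability <- Experience -> UrbanRes
  P3: Ability <- ParentIncome <- Experience -> UrbanRes
  P4: Ability <- ParentIncome -> UrbanRes
The empty set is not sufficient: P1 (Ability <- Experience -> ParentIncome -> UrbanRes) has no collider blocking it and no conditioned non-collider, so it is open.
Try {Experience, ParentIncome}:
  P1: blocked at fork node Experience ∈ conditioning set.
  P2: blocked at fork node Experience ∈ conditioning set.
  P3: blocked at chain node ParentIncome ∈ conditioning set.
  P4: blocked at fork node ParentIncome ∈ conditioning set.
{Experience, ParentIncome} contains no descendant of Ability and blocks every backdoor path.
Every element of {Experience, ParentIncome} is needed (dropping Experience leaves P2 open; dropping ParentIncome leaves P4 open), so no proper subset is valid.
Among all size-2 subsets of the eligible variables, only {Experience, ParentIncome} blocks every backdoor path, so it is the unique smallest valid adjustment set.

{Experience, ParentIncome}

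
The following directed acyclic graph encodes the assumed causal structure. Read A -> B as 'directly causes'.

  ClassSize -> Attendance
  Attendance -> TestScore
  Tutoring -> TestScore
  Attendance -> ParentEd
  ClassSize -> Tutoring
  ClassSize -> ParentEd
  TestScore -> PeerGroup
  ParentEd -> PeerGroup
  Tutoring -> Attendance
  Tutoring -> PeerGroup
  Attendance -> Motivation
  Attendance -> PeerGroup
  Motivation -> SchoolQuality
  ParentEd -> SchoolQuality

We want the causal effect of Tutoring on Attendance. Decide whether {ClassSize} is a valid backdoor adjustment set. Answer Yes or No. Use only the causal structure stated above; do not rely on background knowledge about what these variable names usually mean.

Backdoor paths from Tutoring to Attendance (paths whose first edge points into Tutoring):
  P1: Tutoring <- ClassSize -> Attendance
  P2: Tutoring <- ClassSize -> ParentEd <- Attendance
  P3: Tutoring <- ClassSize -> ParentEd -> SchoolQuality <- Motivation <- Attendance
  P4: Tutoring <- ClassSize -> ParentEd -> PeerGroup <- Attendance
  P5: Tutoring <- ClassSize -> ParentEd -> PeerGroup <- TestScore <- Attendance
Condition 1 (no descendant of Tutoring in the set): holds — descendants of Tutoring are {Attendance, Motivation, ParentEd, PeerGroup, SchoolQuality, TestScore}; none are in {ClassSize}.
Condition 2 (every backdoor path blocked by {ClassSize}):
  P1: blocked at fork node ClassSize ∈ conditioning set.
  P2: blocked at fork node ClassSize ∈ conditioning set.
  P3: blocked at fork node ClassSize ∈ conditioning set.
  P4: blocked at fork node ClassSize ∈ conditioning set.
  P5: blocked at fork node ClassSize ∈ conditioning set.
{ClassSize} satisfies the backdoor criterion.

Yes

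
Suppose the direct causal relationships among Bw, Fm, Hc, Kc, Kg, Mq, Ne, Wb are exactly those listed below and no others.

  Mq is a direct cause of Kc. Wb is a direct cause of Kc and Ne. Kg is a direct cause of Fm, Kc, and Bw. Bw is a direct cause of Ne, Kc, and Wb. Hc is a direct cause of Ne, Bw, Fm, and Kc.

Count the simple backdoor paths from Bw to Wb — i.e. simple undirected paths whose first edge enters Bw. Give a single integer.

7

A backdoor path from Bw to Wb is any simple undirected path whose first edge points into Bw (i.e. leaves Bw via a parent).
Parents of Bw: {Hc, Kg}.
Enumerating:
  P1: Bw <- Kg -> Fm <- Hc -> Ne <- Wb
  P2: Bw <- Kg -> Fm <- Hc -> Kc <- Wb
  P3: Bw <- Kg -> Kc <- Hc -> Ne <- Wb
  P4: Bw <- Kg -> Kc <- Wb
  P5: Bw <- Hc -> Ne <- Wb
  P6: Bw <- Hc -> Fm <- Kg -> Kc <- Wb
  P7: Bw <- Hc -> Kc <- Wb
That exhausts the simple backdoor paths. Count: 7.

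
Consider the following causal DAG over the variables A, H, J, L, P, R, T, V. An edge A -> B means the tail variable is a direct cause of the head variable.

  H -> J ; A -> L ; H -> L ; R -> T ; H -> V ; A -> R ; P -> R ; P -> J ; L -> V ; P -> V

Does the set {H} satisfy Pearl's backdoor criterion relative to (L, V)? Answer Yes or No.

Yes

Backdoor paths from L to V (paths whose first edge points into L):
  P1: L <- H -> V
  P2: L <- H -> J <- P -> V
  P3: L <- A -> R <- P -> V
  P4: L <- A -> R <- P -> J <- H -> V
Condition 1 (no descendant of L in the set): holds — descendants of L are {V}; none are in {H}.
Condition 2 (every backdoor path blocked by {H}):
  P1: blocked at fork node H ∈ conditioning set.
  P2: blocked at fork node H ∈ conditioning set.
  P3: blocked at collider R (neither it nor any descendant is in the conditioning set).
  P4: blocked at collider R (neither it nor any descendant is in the conditioning set).
{H} satisfies the backdoor criterion.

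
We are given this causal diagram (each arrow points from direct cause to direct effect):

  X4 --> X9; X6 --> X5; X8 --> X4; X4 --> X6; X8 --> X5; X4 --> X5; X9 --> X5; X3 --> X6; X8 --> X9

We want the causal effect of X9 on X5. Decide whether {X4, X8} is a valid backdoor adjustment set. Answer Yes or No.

Yes

Backdoor paths from X9 to X5 (paths whose first edge points into X9):
  P1: X9 <- X8 -> X4 -> X6 -> X5
  P2: X9 <- X8 -> X4 -> X5
  P3: X9 <- X8 -> X5
  P4: X9 <- X4 <- X8 -> X5
  P5: X9 <- X4 -> X6 -> X5
  P6: X9 <- X4 -> X5
Condition 1 (no descendant of X9 in the set): holds — descendants of X9 are {X5}; none are in {X4, X8}.
Condition 2 (every backdoor path blocked by {X4, X8}):
  P1: blocked at fork node X8 ∈ conditioning set.
  P2: blocked at fork node X8 ∈ conditioning set.
  P3: blocked at fork node X8 ∈ conditioning set.
  P4: blocked at chain node X4 ∈ conditioning set.
  P5: blocked at fork node X4 ∈ conditioning set.
  P6: blocked at fork node X4 ∈ conditioning set.
{X4, X8} satisfies the backdoor criterion.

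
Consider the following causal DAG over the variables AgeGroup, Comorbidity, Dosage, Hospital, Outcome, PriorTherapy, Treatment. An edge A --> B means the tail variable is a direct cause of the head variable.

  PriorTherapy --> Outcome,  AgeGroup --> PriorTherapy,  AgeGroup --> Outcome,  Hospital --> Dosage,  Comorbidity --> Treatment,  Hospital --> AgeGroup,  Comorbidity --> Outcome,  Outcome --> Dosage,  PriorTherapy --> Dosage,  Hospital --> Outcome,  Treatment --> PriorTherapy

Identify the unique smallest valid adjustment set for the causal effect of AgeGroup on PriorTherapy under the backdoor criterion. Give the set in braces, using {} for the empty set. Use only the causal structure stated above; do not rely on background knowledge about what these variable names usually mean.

{}

Variables eligible for adjustment (non-descendants of AgeGroup, excluding AgeGroup and PriorTherapy): {Comorbidity, Hospital, Treatment}.
Backdoor paths from AgeGroup to PriorTherapy:
  P1: AgeGroup <- Hospital -> Outcome <- Comorbidity -> Treatment -> PriorTherapy
  P2: AgeGroup <- Hospital -> Outcome <- PriorTherapy
  P3: AgeGroup <- Hospital -> Outcome -> Dosage <- PriorTherapy
  P4: AgeGroup <- Hospital -> Dosage <- PriorTherapy
  P5: AgeGroup <- Hospital -> Dosage <- Outcome <- Comorbidity -> Treatment -> PriorTherapy
  P6: AgeGroup <- Hospital -> Dosage <- Outcome <- PriorTherapy
Each backdoor path contains an unconditioned collider, so every path is already blocked with the empty conditioning set:
  P1: blocked at collider Outcome (neither it nor any descendant is in the conditioning set).
  P2: blocked at collider Outcome (neither it nor any descendant is in the conditioning set).
  P3: blocked at collider Dosage (neither it nor any descendant is in the conditioning set).
  P4: blocked at collider Dosage (neither it nor any descendant is in the conditioning set).
  P5: blocked at collider Dosage (neither it nor any descendant is in the conditioning set).
  P6: blocked at collider Dosage (neither it nor any descendant is in the conditioning set).
The empty set is therefore the unique smallest valid set.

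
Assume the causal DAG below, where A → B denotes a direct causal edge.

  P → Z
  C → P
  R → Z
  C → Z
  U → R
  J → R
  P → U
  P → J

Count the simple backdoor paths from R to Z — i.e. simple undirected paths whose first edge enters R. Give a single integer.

A backdoor path from R to Z is any simple undirected path whose first edge points into R (i.e. leaves R via a parent).
Parents of R: {J, U}.
Enumerating:
  P1: R <- J <- P <- C -> Z
  P2: R <- J <- P -> Z
  P3: R <- U <- P <- C -> Z
  P4: R <- U <- P -> Z
That exhausts the simple backdoor paths. Count: 4.

4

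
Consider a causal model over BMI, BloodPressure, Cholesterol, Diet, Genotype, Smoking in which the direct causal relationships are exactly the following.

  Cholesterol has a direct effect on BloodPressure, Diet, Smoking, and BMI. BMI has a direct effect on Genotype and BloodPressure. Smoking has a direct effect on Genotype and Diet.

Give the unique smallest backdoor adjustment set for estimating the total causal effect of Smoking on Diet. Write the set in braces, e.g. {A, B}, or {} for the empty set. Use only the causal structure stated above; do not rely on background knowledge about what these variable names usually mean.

Variables eligible for adjustment (non-descendants of Smoking, excluding Smoking and Diet): {BMI, BloodPressure, Cholesterol}.
Backdoor paths from Smoking to Diet:
  P1: Smoking <- Cholesterol -> Diet
The empty set is not sufficient: P1 (Smoking <- Cholesterol -> Diet) has no collider blocking it and no conditioned non-collider, so it is open.
Try {Cholesterol}:
  P1: blocked at fork node Cholesterol ∈ conditioning set.
{Cholesterol} contains no descendant of Smoking and blocks every backdoor path.
No other singleton works — e.g. {BMI} leaves P1 open — so {Cholesterol} is the unique smallest valid adjustment set.

{Cholesterol}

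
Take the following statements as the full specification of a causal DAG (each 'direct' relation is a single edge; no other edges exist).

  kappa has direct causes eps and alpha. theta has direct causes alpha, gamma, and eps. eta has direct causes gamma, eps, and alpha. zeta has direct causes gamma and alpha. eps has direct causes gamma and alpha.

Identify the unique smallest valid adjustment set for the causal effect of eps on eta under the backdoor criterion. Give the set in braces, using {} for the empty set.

Variables eligible for adjustment (non-descendants of eps, excluding eps and eta): {alpha, gamma, zeta}.
Backdoor paths from eps to eta:
  P1: eps <- gamma -> eta
  P2: eps <- gamma -> theta <- alpha -> eta
  P3: eps <- gamma -> zeta <- alpha -> eta
  P4: eps <- alpha -> eta
  P5: eps <- alpha -> theta <- gamma -> eta
  P6: eps <- alpha -> zeta <- gamma -> eta
The empty set is not sufficient: P1 (eps <- gamma -> eta) has no collider blocking it and no conditioned non-collider, so it is open.
Try {alpha, gamma}:
  P1: blocked at fork node gamma ∈ conditioning set.
  P2: blocked at fork node gamma ∈ conditioning set.
  P3: blocked at fork node gamma ∈ conditioning set.
  P4: blocked at fork node alpha ∈ conditioning set.
  P5: blocked at fork node alpha ∈ conditioning set.
  P6: blocked at fork node alpha ∈ conditioning set.
{alpha, gamma} contains no descendant of eps and blocks every backdoor path.
Every element of {alpha, gamma} is needed (dropping alpha leaves P4 open; dropping gamma leaves P1 open), so no proper subset is valid.
Among all size-2 subsets of the eligible variables, only {alpha, gamma} blocks every backdoor path, so it is the unique smallest valid adjustment set.

{alpha, gamma}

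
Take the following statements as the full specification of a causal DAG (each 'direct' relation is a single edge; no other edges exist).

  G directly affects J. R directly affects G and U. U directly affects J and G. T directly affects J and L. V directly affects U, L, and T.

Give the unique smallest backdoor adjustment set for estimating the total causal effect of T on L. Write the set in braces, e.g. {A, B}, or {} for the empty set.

Variables eligible for adjustment (non-descendants of T, excluding T and L): {G, R, U, V}.
Backdoor paths from T to L:
  P1: T <- V -> L
The empty set is not sufficient: P1 (T <- V -> L) has no collider blocking it and no conditioned non-collider, so it is open.
Try {V}:
  P1: blocked at fork node V ∈ conditioning set.
{V} contains no descendant of T and blocks every backdoor path.
No other singleton works — e.g. {R} leaves P1 open — so {V} is the unique smallest valid adjustment set.

{V}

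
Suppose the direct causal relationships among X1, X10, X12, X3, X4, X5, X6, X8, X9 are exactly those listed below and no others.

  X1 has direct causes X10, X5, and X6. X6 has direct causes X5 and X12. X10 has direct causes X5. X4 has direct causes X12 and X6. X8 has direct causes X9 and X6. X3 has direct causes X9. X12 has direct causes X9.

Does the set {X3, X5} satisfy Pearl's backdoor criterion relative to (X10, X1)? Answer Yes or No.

Backdoor paths from X10 to X1 (paths whose first edge points into X10):
  P1: X10 <- X5 -> X6 -> X1
  P2: X10 <- X5 -> X1
Condition 1 (no descendant of X10 in the set): holds — descendants of X10 are {X1}; none are in {X3, X5}.
Condition 2 (every backdoor path blocked by {X3, X5}):
  P1: blocked at fork node X5 ∈ conditioning set.
  P2: blocked at fork node X5 ∈ conditioning set.
{X3, X5} satisfies the backdoor criterion.

Yes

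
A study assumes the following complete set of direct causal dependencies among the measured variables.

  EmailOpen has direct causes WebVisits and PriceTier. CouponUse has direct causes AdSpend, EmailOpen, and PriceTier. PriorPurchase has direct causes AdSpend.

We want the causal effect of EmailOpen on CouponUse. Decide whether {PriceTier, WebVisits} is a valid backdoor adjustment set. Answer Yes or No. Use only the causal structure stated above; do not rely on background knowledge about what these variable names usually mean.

Backdoor paths from EmailOpen to CouponUse (paths whose first edge points into EmailOpen):
  P1: EmailOpen <- PriceTier -> CouponUse
Condition 1 (no descendant of EmailOpen in the set): holds — descendants of EmailOpen are {CouponUse}; none are in {PriceTier, WebVisits}.
Condition 2 (every backdoor path blocked by {PriceTier, WebVisits}):
  P1: blocked at fork node PriceTier ∈ conditioning set.
{PriceTier, WebVisits} satisfies the backdoor criterion.

Yes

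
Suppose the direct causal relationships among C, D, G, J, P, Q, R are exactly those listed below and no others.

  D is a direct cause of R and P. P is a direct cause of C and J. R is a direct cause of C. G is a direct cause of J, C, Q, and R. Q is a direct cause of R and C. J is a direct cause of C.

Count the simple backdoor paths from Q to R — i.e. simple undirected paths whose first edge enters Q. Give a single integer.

8

A backdoor path from Q to R is any simple undirected path whose first edge points into Q (i.e. leaves Q via a parent).
Parents of Q: {G}.
Enumerating:
  P1: Q <- G -> R
  P2: Q <- G -> J <- P <- D -> R
  P3: Q <- G -> J <- P -> C <- R
  P4: Q <- G -> J -> C <- P <- D -> R
  P5: Q <- G -> J -> C <- R
  P6: Q <- G -> C <- P <- D -> R
  P7: Q <- G -> C <- R
  P8: Q <- G -> C <- J <- P <- D -> R
That exhausts the simple backdoor paths. Count: 8.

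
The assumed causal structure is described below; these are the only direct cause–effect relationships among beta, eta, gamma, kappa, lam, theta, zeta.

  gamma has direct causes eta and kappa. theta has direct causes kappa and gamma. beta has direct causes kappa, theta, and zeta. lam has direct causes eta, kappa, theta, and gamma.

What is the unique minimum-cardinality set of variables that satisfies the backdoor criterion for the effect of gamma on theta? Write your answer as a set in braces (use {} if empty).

Variables eligible for adjustment (non-descendants of gamma, excluding gamma and theta): {eta, kappa, zeta}.
Backdoor paths from gamma to theta:
  P1: gamma <- kappa -> theta
  P2: gamma <- kappa -> lam <- theta
  P3: gamma <- kappa -> beta <- theta
  P4: gamma <- eta -> lam <- kappa -> theta
  P5: gamma <- eta -> lam <- kappa -> beta <- theta
  P6: gamma <- eta -> lam <- theta
The empty set is not sufficient: P1 (gamma <- kappa -> theta) has no collider blocking it and no conditioned non-collider, so it is open.
Try {kappa}:
  P1: blocked at fork node kappa ∈ conditioning set.
  P2: blocked at fork node kappa ∈ conditioning set.
  P3: blocked at fork node kappa ∈ conditioning set.
  P4: blocked at collider lam (neither it nor any descendant is in the conditioning set).
  P5: blocked at collider lam (neither it nor any descendant is in the conditioning set).
  P6: blocked at collider lam (neither it nor any descendant is in the conditioning set).
{kappa} contains no descendant of gamma and blocks every backdoor path.
No other singleton works — e.g. {eta} leaves P1 open — so {kappa} is the unique smallest valid adjustment set.

{kappa}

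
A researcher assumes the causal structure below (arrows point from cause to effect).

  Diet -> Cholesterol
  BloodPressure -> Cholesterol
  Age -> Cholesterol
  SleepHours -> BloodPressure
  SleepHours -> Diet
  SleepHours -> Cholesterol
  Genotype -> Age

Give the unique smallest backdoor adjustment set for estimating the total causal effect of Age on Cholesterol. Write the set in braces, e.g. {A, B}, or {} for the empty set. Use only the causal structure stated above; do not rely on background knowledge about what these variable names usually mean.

{}

Variables eligible for adjustment (non-descendants of Age, excluding Age and Cholesterol): {BloodPressure, Diet, Genotype, SleepHours}.
Backdoor paths from Age to Cholesterol:
  (none)
With no backdoor paths the empty set already satisfies the criterion, and it is trivially minimal.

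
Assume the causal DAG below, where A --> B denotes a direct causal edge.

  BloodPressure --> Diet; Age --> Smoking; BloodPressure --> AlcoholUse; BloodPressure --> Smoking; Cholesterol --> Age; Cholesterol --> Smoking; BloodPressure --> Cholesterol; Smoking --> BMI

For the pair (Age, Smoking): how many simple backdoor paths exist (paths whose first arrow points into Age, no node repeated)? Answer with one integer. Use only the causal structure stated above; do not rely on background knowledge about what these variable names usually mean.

A backdoor path from Age to Smoking is any simple undirected path whose first edge points into Age (i.e. leaves Age via a parent).
Parents of Age: {Cholesterol}.
Enumerating:
  P1: Age <- Cholesterol <- BloodPressure -> Smoking
  P2: Age <- Cholesterol -> Smoking
That exhausts the simple backdoor paths. Count: 2.

2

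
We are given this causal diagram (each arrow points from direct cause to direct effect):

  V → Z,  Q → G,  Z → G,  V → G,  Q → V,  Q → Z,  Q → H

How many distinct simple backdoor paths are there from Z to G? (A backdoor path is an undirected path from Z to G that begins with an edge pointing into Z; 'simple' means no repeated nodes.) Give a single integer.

A backdoor path from Z to G is any simple undirected path whose first edge points into Z (i.e. leaves Z via a parent).
Parents of Z: {Q, V}.
Enumerating:
  P1: Z <- Q -> V -> G
  P2: Z <- Q -> G
  P3: Z <- V <- Q -> G
  P4: Z <- V -> G
That exhausts the simple backdoor paths. Count: 4.

4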